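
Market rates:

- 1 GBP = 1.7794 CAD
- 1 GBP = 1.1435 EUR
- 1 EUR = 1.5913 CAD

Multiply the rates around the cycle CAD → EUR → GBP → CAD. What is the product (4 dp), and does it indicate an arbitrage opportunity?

0.9779 (arbitrage exists)

Around CAD → EUR → GBP → CAD: 1 ÷ 1.5913 ÷ 1.1435 × 1.7794 = 0.977880
Product < 1; profitable direction is CAD → GBP → EUR → CAD.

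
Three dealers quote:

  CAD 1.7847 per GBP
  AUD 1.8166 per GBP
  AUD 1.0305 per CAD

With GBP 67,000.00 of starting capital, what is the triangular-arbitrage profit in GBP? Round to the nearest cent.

Profitable loop is GBP → CAD → AUD → GBP:
GBP 67,000.00 × 1.7847 = CAD 119,574.90
CAD 119,574.90 × 1.0305 = AUD 123,221.93
AUD 123,221.93 ÷ 1.8166 = GBP 67,831.08
Profit = GBP 67,831.08 − GBP 67,000.00

Profit: GBP 831.08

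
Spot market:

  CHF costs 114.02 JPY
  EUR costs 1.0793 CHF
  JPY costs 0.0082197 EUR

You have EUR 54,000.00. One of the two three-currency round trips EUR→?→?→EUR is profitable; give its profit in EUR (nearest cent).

Profitable loop is EUR → CHF → JPY → EUR:
EUR 54,000.00 × 1.0793 = CHF 58,282.20
CHF 58,282.20 × 114.02 = JPY 6,645,336
JPY 6,645,336 × 0.0082197 = EUR 54,622.67
Profit = EUR 54,622.67 − EUR 54,000.00

Profit: EUR 622.67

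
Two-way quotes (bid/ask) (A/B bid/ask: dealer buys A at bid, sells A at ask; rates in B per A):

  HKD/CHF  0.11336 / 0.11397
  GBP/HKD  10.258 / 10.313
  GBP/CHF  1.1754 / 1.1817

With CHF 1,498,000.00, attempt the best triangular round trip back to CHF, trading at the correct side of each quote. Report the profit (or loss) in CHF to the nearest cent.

Net profit: CHF 34.91

Best loop CHF → HKD → GBP → CHF:
CHF 1,498,000.00 ÷ 0.11397 (buy HKD at ask) = HKD 13,143,809.77
HKD 13,143,809.77 ÷ 10.313 (buy GBP at ask) = GBP 1,274,489.46
GBP 1,274,489.46 × 1.1754 (sell GBP at bid) = CHF 1,498,034.91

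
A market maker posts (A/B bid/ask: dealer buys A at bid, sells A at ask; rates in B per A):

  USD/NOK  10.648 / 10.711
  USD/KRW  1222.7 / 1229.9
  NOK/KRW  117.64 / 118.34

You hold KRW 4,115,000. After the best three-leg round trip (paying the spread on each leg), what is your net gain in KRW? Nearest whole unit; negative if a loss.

Best loop KRW → USD → NOK → KRW:
KRW 4,115,000 ÷ 1229.9 (buy USD at ask) = USD 3,345.80
USD 3,345.80 × 10.648 (sell USD at bid) = NOK 35,626.08
NOK 35,626.08 × 117.64 (sell NOK at bid) = KRW 4,191,052

Net profit: KRW 76,052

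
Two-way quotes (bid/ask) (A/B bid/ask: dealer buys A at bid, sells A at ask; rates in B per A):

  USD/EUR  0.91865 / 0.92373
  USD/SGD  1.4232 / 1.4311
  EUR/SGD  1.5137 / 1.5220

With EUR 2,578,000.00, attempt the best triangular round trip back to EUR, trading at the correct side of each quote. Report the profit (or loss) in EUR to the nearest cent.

Best loop EUR → USD → SGD → EUR:
EUR 2,578,000.00 ÷ 0.92373 (buy USD at ask) = USD 2,790,858.80
USD 2,790,858.80 × 1.4232 (sell USD at bid) = SGD 3,971,950.25
SGD 3,971,950.25 ÷ 1.5220 (buy EUR at ask) = EUR 2,609,691.36

Net profit: EUR 31,691.36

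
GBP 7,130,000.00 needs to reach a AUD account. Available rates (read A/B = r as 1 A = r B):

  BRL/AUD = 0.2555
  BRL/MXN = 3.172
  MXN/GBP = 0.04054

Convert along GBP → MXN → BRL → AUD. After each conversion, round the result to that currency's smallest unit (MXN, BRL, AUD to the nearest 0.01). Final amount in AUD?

GBP 7,130,000.00 ÷ 0.04054 = MXN 175,875,678.34
MXN 175,875,678.34 ÷ 3.172 = BRL 55,446,304.65
BRL 55,446,304.65 × 0.2555 = AUD 14,166,530.84

AUD 14,166,530.84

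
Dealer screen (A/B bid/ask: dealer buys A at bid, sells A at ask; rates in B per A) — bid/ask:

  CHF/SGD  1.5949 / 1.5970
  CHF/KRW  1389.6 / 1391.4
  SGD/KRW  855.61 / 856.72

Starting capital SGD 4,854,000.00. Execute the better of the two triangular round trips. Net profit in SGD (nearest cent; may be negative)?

Best loop SGD → CHF → KRW → SGD:
SGD 4,854,000.00 ÷ 1.5970 (buy CHF at ask) = CHF 3,039,448.97
CHF 3,039,448.97 × 1389.6 (sell CHF at bid) = KRW 4,223,618,284
KRW 4,223,618,284 ÷ 856.72 (buy SGD at ask) = SGD 4,929,986.79

Net profit: SGD 75,986.79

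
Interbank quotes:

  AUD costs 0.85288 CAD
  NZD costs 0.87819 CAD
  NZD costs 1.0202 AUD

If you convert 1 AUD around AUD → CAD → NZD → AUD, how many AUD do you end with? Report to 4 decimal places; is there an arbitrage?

Around AUD → CAD → NZD → AUD: 1 × 0.85288 ÷ 0.87819 × 1.0202 = 0.990797
Product < 1; profitable direction is AUD → NZD → CAD → AUD.

0.9908 (arbitrage exists)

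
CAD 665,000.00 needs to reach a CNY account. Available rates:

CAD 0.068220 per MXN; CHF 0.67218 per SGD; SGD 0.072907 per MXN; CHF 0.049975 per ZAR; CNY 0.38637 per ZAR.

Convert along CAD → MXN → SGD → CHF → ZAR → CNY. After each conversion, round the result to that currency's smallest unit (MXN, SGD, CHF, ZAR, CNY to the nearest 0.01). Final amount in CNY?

CAD 665,000.00 ÷ 0.068220 = MXN 9,747,874.52
MXN 9,747,874.52 × 0.072907 = SGD 710,688.29
SGD 710,688.29 × 0.67218 = CHF 477,710.45
CHF 477,710.45 ÷ 0.049975 = ZAR 9,558,988.49
ZAR 9,558,988.49 × 0.38637 = CNY 3,693,306.38

CNY 3,693,306.38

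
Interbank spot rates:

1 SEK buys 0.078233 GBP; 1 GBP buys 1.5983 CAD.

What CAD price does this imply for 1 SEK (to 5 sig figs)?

1 SEK × 0.078233 = 0.078233 GBP
0.078233 GBP × 1.5983 = 0.12504 CAD

SEK/CAD = 0.12504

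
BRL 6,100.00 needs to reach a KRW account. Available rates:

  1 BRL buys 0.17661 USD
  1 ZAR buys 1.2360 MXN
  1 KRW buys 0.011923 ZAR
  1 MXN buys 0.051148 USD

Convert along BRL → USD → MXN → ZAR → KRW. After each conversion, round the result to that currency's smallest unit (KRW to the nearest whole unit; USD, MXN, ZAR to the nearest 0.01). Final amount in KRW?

BRL 6,100.00 × 0.17661 = USD 1,077.32
USD 1,077.32 ÷ 0.051148 = MXN 21,062.80
MXN 21,062.80 ÷ 1.2360 = ZAR 17,041.10
ZAR 17,041.10 ÷ 0.011923 = KRW 1,429,263

KRW 1,429,263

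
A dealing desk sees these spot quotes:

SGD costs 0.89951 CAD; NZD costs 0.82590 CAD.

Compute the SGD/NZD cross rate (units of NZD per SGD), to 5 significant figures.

SGD/NZD = 1.0891

1 SGD × 0.89951 = 0.89951 CAD
0.89951 CAD ÷ 0.82590 = 1.08913 NZD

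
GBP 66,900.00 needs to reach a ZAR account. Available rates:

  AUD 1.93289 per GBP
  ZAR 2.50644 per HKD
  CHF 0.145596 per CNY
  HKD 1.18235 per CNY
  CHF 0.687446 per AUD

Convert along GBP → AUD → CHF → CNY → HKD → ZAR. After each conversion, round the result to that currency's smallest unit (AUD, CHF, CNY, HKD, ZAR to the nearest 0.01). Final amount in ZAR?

ZAR 1,809,363.34

GBP 66,900.00 × 1.93289 = AUD 129,310.34
AUD 129,310.34 × 0.687446 = CHF 88,893.88
CHF 88,893.88 ÷ 0.145596 = CNY 610,551.66
CNY 610,551.66 × 1.18235 = HKD 721,885.76
HKD 721,885.76 × 2.50644 = ZAR 1,809,363.34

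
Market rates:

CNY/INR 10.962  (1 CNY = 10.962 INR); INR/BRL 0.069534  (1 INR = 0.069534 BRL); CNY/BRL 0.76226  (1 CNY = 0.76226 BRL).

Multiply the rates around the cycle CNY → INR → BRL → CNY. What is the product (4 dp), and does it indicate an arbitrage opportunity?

Around CNY → INR → BRL → CNY: 1 × 10.962 × 0.069534 ÷ 0.76226 = 0.999963
Product ≈ 1 (deviation 0.004%, within rounding noise).

1.0000 (no arbitrage)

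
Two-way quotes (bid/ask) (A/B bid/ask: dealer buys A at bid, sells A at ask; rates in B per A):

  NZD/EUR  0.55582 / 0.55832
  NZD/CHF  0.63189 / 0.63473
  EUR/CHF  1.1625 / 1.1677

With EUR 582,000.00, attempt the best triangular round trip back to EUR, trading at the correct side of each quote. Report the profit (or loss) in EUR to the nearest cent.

Best loop EUR → CHF → NZD → EUR:
EUR 582,000.00 × 1.1625 (sell EUR at bid) = CHF 676,575.00
CHF 676,575.00 ÷ 0.63473 (buy NZD at ask) = NZD 1,065,925.67
NZD 1,065,925.67 × 0.55582 (sell NZD at bid) = EUR 592,462.81

Net profit: EUR 10,462.81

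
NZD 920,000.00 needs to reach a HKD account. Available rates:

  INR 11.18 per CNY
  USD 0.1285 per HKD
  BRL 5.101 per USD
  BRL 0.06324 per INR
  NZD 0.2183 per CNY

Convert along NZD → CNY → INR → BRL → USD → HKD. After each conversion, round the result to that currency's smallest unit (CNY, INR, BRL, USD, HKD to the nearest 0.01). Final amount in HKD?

HKD 4,545,789.34

NZD 920,000.00 ÷ 0.2183 = CNY 4,214,383.88
CNY 4,214,383.88 × 11.18 = INR 47,116,811.78
INR 47,116,811.78 × 0.06324 = BRL 2,979,667.18
BRL 2,979,667.18 ÷ 5.101 = USD 584,133.93
USD 584,133.93 ÷ 0.1285 = HKD 4,545,789.34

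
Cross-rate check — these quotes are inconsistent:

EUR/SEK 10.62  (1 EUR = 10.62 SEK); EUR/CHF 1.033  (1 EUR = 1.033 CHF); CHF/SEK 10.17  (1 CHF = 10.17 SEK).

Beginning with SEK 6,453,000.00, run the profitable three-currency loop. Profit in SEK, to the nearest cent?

Profitable loop is SEK → CHF → EUR → SEK:
SEK 6,453,000.00 ÷ 10.17 = CHF 634,513.27
CHF 634,513.27 ÷ 1.033 = EUR 614,243.25
EUR 614,243.25 × 10.62 = SEK 6,523,263.29
Profit = SEK 6,523,263.29 − SEK 6,453,000.00

Profit: SEK 70,263.29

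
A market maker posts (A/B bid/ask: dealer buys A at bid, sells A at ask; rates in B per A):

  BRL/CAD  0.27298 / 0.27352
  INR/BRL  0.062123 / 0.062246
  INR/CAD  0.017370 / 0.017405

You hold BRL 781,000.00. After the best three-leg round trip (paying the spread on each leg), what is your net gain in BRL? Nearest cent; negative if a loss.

Net profit: BRL 15,801.82

Best loop BRL → INR → CAD → BRL:
BRL 781,000.00 ÷ 0.062246 (buy INR at ask) = INR 12,546,990.97
INR 12,546,990.97 × 0.017370 (sell INR at bid) = CAD 217,941.23
CAD 217,941.23 ÷ 0.27352 (buy BRL at ask) = BRL 796,801.82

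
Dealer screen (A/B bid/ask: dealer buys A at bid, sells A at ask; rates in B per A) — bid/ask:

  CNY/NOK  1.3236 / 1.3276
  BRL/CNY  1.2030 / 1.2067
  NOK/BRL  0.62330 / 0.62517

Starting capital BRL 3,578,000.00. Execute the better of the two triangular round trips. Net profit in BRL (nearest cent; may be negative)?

Best loop BRL → NOK → CNY → BRL:
BRL 3,578,000.00 ÷ 0.62517 (buy NOK at ask) = NOK 5,723,243.28
NOK 5,723,243.28 ÷ 1.3276 (buy CNY at ask) = CNY 4,310,969.63
CNY 4,310,969.63 ÷ 1.2067 (buy BRL at ask) = BRL 3,572,528.07

Net result: BRL -5,471.93 (no profitable arbitrage after spreads)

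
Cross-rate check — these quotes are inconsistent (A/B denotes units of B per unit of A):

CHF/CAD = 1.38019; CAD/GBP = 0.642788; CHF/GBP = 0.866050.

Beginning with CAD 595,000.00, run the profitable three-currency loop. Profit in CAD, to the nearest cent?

Profit: CAD 14,509.72

Profitable loop is CAD → GBP → CHF → CAD:
CAD 595,000.00 × 0.642788 = GBP 382,458.86
GBP 382,458.86 ÷ 0.866050 = CHF 441,612.91
CHF 441,612.91 × 1.38019 = CAD 609,509.72
Profit = CAD 609,509.72 − CAD 595,000.00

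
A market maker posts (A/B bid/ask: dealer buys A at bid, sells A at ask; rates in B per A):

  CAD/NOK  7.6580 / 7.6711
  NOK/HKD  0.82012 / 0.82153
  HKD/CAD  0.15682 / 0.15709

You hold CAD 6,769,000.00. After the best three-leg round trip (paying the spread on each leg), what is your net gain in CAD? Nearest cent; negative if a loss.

Best loop CAD → HKD → NOK → CAD:
CAD 6,769,000.00 ÷ 0.15709 (buy HKD at ask) = HKD 43,089,948.44
HKD 43,089,948.44 ÷ 0.82153 (buy NOK at ask) = NOK 52,450,851.99
NOK 52,450,851.99 ÷ 7.6711 (buy CAD at ask) = CAD 6,837,461.64

Net profit: CAD 68,461.64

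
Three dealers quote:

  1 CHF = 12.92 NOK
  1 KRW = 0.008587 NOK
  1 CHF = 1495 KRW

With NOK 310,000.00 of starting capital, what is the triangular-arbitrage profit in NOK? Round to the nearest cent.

Profitable loop is NOK → KRW → CHF → NOK:
NOK 310,000.00 ÷ 0.008587 = KRW 36,101,083
KRW 36,101,083 ÷ 1495 = CHF 24,147.88
CHF 24,147.88 × 12.92 = NOK 311,990.63
Profit = NOK 311,990.63 − NOK 310,000.00

Profit: NOK 1,990.63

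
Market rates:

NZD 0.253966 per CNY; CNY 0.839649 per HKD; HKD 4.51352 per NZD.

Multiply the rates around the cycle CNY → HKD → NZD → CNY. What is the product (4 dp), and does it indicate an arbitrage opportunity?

Around CNY → HKD → NZD → CNY: 1 ÷ 0.839649 ÷ 4.51352 ÷ 0.253966 = 1.038990
Product > 1; profitable direction is CNY → HKD → NZD → CNY.

1.0390 (arbitrage exists)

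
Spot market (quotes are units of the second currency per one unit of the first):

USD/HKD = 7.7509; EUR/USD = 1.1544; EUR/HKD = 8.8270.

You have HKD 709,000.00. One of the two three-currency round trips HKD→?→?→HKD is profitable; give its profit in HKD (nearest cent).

Profitable loop is HKD → EUR → USD → HKD:
HKD 709,000.00 ÷ 8.8270 = EUR 80,321.74
EUR 80,321.74 × 1.1544 = USD 92,723.42
USD 92,723.42 × 7.7509 = HKD 718,689.93
Profit = HKD 718,689.93 − HKD 709,000.00

Profit: HKD 9,689.93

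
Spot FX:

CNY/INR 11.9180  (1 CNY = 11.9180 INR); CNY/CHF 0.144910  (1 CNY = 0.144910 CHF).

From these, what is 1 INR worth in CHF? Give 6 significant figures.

INR/CHF = 0.0121589

1 INR ÷ 11.9180 = 0.0839067 CNY
0.0839067 CNY × 0.144910 = 0.0121589 CHF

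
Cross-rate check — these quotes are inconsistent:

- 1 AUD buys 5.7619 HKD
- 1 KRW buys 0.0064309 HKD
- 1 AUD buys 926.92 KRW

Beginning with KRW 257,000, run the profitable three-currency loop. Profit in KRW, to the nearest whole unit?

Profit: KRW 8,877

Profitable loop is KRW → HKD → AUD → KRW:
KRW 257,000 × 0.0064309 = HKD 1,652.74
HKD 1,652.74 ÷ 5.7619 = AUD 286.84
AUD 286.84 × 926.92 = KRW 265,877
Profit = KRW 265,877 − KRW 257,000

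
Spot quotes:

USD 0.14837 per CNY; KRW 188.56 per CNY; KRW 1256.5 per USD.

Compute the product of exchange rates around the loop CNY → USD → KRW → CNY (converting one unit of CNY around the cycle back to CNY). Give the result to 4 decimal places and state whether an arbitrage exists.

0.9887 (arbitrage exists)

Around CNY → USD → KRW → CNY: 1 × 0.14837 × 1256.5 ÷ 188.56 = 0.988687
Product < 1; profitable direction is CNY → KRW → USD → CNY.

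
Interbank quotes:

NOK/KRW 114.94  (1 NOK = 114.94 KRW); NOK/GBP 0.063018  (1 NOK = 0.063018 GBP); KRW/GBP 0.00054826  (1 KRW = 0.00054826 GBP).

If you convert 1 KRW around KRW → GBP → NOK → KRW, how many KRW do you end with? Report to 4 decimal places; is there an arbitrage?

Around KRW → GBP → NOK → KRW: 1 × 0.00054826 ÷ 0.063018 × 114.94 = 0.999984
Product ≈ 1 (deviation 0.002%, within rounding noise).

1.0000 (no arbitrage)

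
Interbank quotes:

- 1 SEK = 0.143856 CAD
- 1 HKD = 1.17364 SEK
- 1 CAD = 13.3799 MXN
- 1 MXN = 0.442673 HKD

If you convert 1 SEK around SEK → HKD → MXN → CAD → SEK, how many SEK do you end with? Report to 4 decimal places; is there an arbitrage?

Around SEK → HKD → MXN → CAD → SEK: 1 ÷ 1.17364 ÷ 0.442673 ÷ 13.3799 ÷ 0.143856 = 1.000003
Product ≈ 1 (deviation 0.000%, within rounding noise).

1.0000 (no arbitrage)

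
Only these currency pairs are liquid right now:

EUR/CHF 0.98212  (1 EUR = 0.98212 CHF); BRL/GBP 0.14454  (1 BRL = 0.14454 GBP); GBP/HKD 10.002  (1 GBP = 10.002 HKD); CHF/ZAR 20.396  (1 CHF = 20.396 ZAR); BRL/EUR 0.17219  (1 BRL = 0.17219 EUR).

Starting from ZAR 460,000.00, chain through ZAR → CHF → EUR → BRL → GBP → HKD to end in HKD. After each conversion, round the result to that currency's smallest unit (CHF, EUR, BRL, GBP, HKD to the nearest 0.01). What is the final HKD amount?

ZAR 460,000.00 ÷ 20.396 = CHF 22,553.44
CHF 22,553.44 ÷ 0.98212 = EUR 22,964.04
EUR 22,964.04 ÷ 0.17219 = BRL 133,364.54
BRL 133,364.54 × 0.14454 = GBP 19,276.51
GBP 19,276.51 × 10.002 = HKD 192,803.65

HKD 192,803.65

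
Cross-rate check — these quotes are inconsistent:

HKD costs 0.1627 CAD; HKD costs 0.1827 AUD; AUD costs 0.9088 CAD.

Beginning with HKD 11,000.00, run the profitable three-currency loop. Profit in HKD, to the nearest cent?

Profit: HKD 225.66

Profitable loop is HKD → AUD → CAD → HKD:
HKD 11,000.00 × 0.1827 = AUD 2,009.70
AUD 2,009.70 × 0.9088 = CAD 1,826.42
CAD 1,826.42 ÷ 0.1627 = HKD 11,225.66
Profit = HKD 11,225.66 − HKD 11,000.00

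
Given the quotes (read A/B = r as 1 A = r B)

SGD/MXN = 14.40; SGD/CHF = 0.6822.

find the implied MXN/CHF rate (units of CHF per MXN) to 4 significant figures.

MXN/CHF = 0.04738

1 MXN ÷ 14.40 = 0.0694444 SGD
0.0694444 SGD × 0.6822 = 0.047375 CHF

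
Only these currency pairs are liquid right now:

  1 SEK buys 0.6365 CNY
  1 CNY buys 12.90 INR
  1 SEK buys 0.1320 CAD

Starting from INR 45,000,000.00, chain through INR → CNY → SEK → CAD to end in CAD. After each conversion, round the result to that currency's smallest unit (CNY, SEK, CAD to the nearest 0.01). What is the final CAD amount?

CAD 723,433.02

INR 45,000,000.00 ÷ 12.90 = CNY 3,488,372.09
CNY 3,488,372.09 ÷ 0.6365 = SEK 5,480,553.17
SEK 5,480,553.17 × 0.1320 = CAD 723,433.02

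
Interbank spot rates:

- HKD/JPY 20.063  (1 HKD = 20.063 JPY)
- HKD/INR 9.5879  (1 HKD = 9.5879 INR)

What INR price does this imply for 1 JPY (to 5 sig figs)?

1 JPY ÷ 20.063 = 0.049843 HKD
0.049843 HKD × 9.5879 = 0.47789 INR

JPY/INR = 0.47789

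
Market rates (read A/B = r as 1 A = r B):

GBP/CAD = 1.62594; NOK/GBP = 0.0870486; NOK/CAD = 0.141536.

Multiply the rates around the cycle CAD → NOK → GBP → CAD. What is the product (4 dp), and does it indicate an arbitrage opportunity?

1.0000 (no arbitrage)

Around CAD → NOK → GBP → CAD: 1 ÷ 0.141536 × 0.0870486 × 1.62594 = 0.999999
Product ≈ 1 (deviation 0.000%, within rounding noise).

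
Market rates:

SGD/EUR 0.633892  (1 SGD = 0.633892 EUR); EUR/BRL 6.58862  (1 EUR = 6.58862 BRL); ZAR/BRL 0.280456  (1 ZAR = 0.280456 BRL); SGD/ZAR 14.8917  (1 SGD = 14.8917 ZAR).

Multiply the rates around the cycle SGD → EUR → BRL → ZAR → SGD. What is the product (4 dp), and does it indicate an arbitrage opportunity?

1.0000 (no arbitrage)

Around SGD → EUR → BRL → ZAR → SGD: 1 × 0.633892 × 6.58862 ÷ 0.280456 ÷ 14.8917 = 1.000002
Product ≈ 1 (deviation 0.000%, within rounding noise).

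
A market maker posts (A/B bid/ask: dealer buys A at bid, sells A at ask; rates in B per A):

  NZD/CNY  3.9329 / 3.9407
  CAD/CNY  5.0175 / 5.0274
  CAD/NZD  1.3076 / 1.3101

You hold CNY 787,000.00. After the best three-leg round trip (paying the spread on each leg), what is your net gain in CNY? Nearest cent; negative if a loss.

Net profit: CNY 18,043.05

Best loop CNY → CAD → NZD → CNY:
CNY 787,000.00 ÷ 5.0274 (buy CAD at ask) = CAD 156,542.15
CAD 156,542.15 × 1.3076 (sell CAD at bid) = NZD 204,694.51
NZD 204,694.51 × 3.9329 (sell NZD at bid) = CNY 805,043.05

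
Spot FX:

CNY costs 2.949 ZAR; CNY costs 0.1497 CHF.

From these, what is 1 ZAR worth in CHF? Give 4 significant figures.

ZAR/CHF = 0.05076

1 ZAR ÷ 2.949 = 0.339098 CNY
0.339098 CNY × 0.1497 = 0.050763 CHF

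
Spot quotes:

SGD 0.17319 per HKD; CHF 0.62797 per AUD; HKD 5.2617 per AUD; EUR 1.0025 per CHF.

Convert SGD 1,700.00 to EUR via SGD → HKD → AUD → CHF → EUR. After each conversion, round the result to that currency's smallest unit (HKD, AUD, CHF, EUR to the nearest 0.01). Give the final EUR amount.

SGD 1,700.00 ÷ 0.17319 = HKD 9,815.81
HKD 9,815.81 ÷ 5.2617 = AUD 1,865.52
AUD 1,865.52 × 0.62797 = CHF 1,171.49
CHF 1,171.49 × 1.0025 = EUR 1,174.42

EUR 1,174.42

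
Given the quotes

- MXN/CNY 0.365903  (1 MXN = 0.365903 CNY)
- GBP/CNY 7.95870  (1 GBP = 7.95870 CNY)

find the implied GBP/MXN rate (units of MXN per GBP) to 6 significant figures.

GBP/MXN = 21.7508

1 GBP × 7.95870 = 7.9587 CNY
7.9587 CNY ÷ 0.365903 = 21.7508 MXN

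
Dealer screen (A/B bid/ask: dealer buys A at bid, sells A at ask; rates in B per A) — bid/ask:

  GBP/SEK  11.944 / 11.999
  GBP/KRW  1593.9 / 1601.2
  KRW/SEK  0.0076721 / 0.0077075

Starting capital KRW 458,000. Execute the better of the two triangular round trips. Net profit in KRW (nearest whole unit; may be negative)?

Net profit: KRW 8,762

Best loop KRW → SEK → GBP → KRW:
KRW 458,000 × 0.0076721 (sell KRW at bid) = SEK 3,513.82
SEK 3,513.82 ÷ 11.999 (buy GBP at ask) = GBP 292.84
GBP 292.84 × 1593.9 (sell GBP at bid) = KRW 466,762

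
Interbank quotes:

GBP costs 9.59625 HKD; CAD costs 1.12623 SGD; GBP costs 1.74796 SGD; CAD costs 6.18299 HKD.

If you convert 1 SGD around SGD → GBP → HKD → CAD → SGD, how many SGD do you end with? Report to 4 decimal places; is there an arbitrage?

Around SGD → GBP → HKD → CAD → SGD: 1 ÷ 1.74796 × 9.59625 ÷ 6.18299 × 1.12623 = 0.999997
Product ≈ 1 (deviation 0.000%, within rounding noise).

1.0000 (no arbitrage)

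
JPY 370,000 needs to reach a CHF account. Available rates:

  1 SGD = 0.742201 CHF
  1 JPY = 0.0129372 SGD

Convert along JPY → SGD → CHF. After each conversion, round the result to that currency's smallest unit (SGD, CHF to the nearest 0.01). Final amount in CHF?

CHF 3,552.74

JPY 370,000 × 0.0129372 = SGD 4,786.76
SGD 4,786.76 × 0.742201 = CHF 3,552.74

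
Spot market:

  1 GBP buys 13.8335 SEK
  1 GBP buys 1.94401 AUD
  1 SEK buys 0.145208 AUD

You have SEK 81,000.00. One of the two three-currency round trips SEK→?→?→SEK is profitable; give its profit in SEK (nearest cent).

Profit: SEK 2,696.86

Profitable loop is SEK → AUD → GBP → SEK:
SEK 81,000.00 × 0.145208 = AUD 11,761.85
AUD 11,761.85 ÷ 1.94401 = GBP 6,050.30
GBP 6,050.30 × 13.8335 = SEK 83,696.86
Profit = SEK 83,696.86 − SEK 81,000.00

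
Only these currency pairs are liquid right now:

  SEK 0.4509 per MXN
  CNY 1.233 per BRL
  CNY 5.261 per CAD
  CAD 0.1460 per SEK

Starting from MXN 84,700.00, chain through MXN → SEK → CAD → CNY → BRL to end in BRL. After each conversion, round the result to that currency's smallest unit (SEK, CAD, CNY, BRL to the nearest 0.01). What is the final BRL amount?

MXN 84,700.00 × 0.4509 = SEK 38,191.23
SEK 38,191.23 × 0.1460 = CAD 5,575.92
CAD 5,575.92 × 5.261 = CNY 29,334.92
CNY 29,334.92 ÷ 1.233 = BRL 23,791.50

BRL 23,791.50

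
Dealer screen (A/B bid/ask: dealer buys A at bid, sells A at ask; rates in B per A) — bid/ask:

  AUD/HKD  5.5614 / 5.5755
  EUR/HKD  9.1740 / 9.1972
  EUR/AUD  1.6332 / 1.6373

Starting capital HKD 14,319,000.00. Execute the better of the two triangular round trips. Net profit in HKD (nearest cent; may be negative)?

Best loop HKD → AUD → EUR → HKD:
HKD 14,319,000.00 ÷ 5.5755 (buy AUD at ask) = AUD 2,568,200.16
AUD 2,568,200.16 ÷ 1.6373 (buy EUR at ask) = EUR 1,568,558.09
EUR 1,568,558.09 × 9.1740 (sell EUR at bid) = HKD 14,389,951.92

Net profit: HKD 70,951.92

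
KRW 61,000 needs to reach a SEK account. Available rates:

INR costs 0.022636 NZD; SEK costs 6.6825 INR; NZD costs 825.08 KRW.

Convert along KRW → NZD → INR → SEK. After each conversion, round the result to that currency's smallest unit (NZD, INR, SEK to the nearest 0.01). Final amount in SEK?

KRW 61,000 ÷ 825.08 = NZD 73.93
NZD 73.93 ÷ 0.022636 = INR 3,266.04
INR 3,266.04 ÷ 6.6825 = SEK 488.75

SEK 488.75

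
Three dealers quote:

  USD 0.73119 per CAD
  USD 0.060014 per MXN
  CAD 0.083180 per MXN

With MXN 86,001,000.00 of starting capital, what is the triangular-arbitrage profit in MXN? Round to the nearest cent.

Profitable loop is MXN → CAD → USD → MXN:
MXN 86,001,000.00 × 0.083180 = CAD 7,153,563.18
CAD 7,153,563.18 × 0.73119 = USD 5,230,613.86
USD 5,230,613.86 ÷ 0.060014 = MXN 87,156,561.16
Profit = MXN 87,156,561.16 − MXN 86,001,000.00

Profit: MXN 1,155,561.16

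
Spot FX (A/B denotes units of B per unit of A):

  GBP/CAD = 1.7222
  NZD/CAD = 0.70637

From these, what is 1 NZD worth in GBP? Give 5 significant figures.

1 NZD × 0.70637 = 0.70637 CAD
0.70637 CAD ÷ 1.7222 = 0.410156 GBP

NZD/GBP = 0.41016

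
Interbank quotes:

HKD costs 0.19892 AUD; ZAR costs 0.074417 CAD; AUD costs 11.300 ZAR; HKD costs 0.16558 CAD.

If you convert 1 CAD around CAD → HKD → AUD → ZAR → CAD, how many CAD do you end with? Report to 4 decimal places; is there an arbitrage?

Around CAD → HKD → AUD → ZAR → CAD: 1 ÷ 0.16558 × 0.19892 × 11.300 × 0.074417 = 1.010232
Product > 1; profitable direction is CAD → HKD → AUD → ZAR → CAD.

1.0102 (arbitrage exists)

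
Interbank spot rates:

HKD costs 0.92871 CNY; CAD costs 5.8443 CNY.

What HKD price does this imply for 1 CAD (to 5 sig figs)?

CAD/HKD = 6.2929

1 CAD × 5.8443 = 5.8443 CNY
5.8443 CNY ÷ 0.92871 = 6.29292 HKD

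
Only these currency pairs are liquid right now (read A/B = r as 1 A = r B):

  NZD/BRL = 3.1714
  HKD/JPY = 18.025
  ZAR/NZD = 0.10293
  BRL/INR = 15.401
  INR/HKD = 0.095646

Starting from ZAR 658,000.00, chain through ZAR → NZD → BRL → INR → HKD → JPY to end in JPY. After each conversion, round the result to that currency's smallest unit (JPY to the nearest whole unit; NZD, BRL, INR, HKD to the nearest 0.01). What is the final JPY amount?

JPY 5,703,086

ZAR 658,000.00 × 0.10293 = NZD 67,727.94
NZD 67,727.94 × 3.1714 = BRL 214,792.39
BRL 214,792.39 × 15.401 = INR 3,308,017.60
INR 3,308,017.60 × 0.095646 = HKD 316,398.65
HKD 316,398.65 × 18.025 = JPY 5,703,086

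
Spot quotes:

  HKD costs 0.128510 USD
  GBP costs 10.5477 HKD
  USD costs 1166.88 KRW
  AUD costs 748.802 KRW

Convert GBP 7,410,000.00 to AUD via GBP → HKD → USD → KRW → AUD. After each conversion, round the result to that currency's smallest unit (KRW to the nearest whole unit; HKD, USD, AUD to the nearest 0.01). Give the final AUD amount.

AUD 15,652,081.52

GBP 7,410,000.00 × 10.5477 = HKD 78,158,457.00
HKD 78,158,457.00 × 0.128510 = USD 10,044,143.31
USD 10,044,143.31 × 1166.88 = KRW 11,720,309,946
KRW 11,720,309,946 ÷ 748.802 = AUD 15,652,081.52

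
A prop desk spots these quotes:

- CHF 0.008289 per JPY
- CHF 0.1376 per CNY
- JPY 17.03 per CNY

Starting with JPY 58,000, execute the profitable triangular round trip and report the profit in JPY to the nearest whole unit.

Profitable loop is JPY → CHF → CNY → JPY:
JPY 58,000 × 0.008289 = CHF 480.76
CHF 480.76 ÷ 0.1376 = CNY 3,493.91
CNY 3,493.91 × 17.03 = JPY 59,501
Profit = JPY 59,501 − JPY 58,000

Profit: JPY 1,501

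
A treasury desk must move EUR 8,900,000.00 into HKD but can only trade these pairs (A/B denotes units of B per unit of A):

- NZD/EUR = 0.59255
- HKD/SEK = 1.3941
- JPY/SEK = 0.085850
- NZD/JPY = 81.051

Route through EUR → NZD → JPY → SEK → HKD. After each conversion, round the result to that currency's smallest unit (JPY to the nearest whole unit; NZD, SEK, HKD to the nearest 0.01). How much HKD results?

EUR 8,900,000.00 ÷ 0.59255 = NZD 15,019,829.55
NZD 15,019,829.55 × 81.051 = JPY 1,217,372,205
JPY 1,217,372,205 × 0.085850 = SEK 104,511,403.80
SEK 104,511,403.80 ÷ 1.3941 = HKD 74,966,934.80

HKD 74,966,934.80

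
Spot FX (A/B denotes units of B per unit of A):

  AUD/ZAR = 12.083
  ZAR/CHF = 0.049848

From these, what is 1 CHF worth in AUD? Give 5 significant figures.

CHF/AUD = 1.6603

1 CHF ÷ 0.049848 = 20.061 ZAR
20.061 ZAR ÷ 12.083 = 1.66027 AUD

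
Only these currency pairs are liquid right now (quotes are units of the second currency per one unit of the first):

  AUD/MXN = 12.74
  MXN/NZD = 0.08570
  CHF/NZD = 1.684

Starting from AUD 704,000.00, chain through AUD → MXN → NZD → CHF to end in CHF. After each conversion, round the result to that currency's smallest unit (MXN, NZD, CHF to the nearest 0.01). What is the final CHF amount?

CHF 456,436.98

AUD 704,000.00 × 12.74 = MXN 8,968,960.00
MXN 8,968,960.00 × 0.08570 = NZD 768,639.87
NZD 768,639.87 ÷ 1.684 = CHF 456,436.98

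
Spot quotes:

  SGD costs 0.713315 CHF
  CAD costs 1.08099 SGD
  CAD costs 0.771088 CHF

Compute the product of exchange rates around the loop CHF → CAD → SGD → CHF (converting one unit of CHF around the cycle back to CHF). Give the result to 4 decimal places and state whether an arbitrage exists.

Around CHF → CAD → SGD → CHF: 1 ÷ 0.771088 × 1.08099 × 0.713315 = 0.999998
Product ≈ 1 (deviation 0.000%, within rounding noise).

1.0000 (no arbitrage)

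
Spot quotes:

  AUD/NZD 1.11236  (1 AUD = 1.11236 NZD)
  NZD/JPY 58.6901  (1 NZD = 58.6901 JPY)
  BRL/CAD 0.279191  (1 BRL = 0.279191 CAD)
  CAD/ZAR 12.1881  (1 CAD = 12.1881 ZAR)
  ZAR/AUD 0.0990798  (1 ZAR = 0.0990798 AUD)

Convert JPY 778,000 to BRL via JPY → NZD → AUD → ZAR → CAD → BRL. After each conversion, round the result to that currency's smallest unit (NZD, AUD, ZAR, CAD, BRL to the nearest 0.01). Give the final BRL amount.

BRL 35,346.55

JPY 778,000 ÷ 58.6901 = NZD 13,256.07
NZD 13,256.07 ÷ 1.11236 = AUD 11,917.07
AUD 11,917.07 ÷ 0.0990798 = ZAR 120,277.49
ZAR 120,277.49 ÷ 12.1881 = CAD 9,868.44
CAD 9,868.44 ÷ 0.279191 = BRL 35,346.55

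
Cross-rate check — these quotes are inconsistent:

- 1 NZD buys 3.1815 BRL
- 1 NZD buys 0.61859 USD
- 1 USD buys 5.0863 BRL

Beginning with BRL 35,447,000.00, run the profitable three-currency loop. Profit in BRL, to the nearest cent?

Profit: BRL 396,181.03

Profitable loop is BRL → USD → NZD → BRL:
BRL 35,447,000.00 ÷ 5.0863 = USD 6,969,113.11
USD 6,969,113.11 ÷ 0.61859 = NZD 11,266,126.36
NZD 11,266,126.36 × 3.1815 = BRL 35,843,181.03
Profit = BRL 35,843,181.03 − BRL 35,447,000.00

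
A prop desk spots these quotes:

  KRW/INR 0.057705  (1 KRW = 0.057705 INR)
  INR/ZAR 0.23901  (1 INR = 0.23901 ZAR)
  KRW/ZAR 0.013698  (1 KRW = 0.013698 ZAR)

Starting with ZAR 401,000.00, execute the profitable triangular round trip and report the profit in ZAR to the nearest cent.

Profitable loop is ZAR → KRW → INR → ZAR:
ZAR 401,000.00 ÷ 0.013698 = KRW 29,274,347
KRW 29,274,347 × 0.057705 = INR 1,689,276.17
INR 1,689,276.17 × 0.23901 = ZAR 403,753.90
Profit = ZAR 403,753.90 − ZAR 401,000.00

Profit: ZAR 2,753.90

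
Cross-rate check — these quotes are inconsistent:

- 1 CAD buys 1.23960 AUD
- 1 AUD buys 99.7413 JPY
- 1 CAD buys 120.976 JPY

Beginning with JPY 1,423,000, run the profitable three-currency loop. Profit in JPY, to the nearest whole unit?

Profitable loop is JPY → CAD → AUD → JPY:
JPY 1,423,000 ÷ 120.976 = CAD 11,762.66
CAD 11,762.66 × 1.23960 = AUD 14,581.00
AUD 14,581.00 × 99.7413 = JPY 1,454,328
Profit = JPY 1,454,328 − JPY 1,423,000

Profit: JPY 31,328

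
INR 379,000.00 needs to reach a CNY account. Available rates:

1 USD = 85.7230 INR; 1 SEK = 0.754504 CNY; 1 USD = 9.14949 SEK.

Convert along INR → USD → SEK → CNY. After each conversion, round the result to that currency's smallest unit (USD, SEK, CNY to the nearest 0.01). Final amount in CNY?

CNY 30,521.13

INR 379,000.00 ÷ 85.7230 = USD 4,421.22
USD 4,421.22 × 9.14949 = SEK 40,451.91
SEK 40,451.91 × 0.754504 = CNY 30,521.13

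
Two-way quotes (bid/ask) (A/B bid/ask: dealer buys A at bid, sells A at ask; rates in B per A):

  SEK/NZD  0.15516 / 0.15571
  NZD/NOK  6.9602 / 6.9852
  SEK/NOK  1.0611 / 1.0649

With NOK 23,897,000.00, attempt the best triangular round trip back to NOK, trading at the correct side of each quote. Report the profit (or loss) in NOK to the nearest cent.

Net profit: NOK 337,610.64

Best loop NOK → SEK → NZD → NOK:
NOK 23,897,000.00 ÷ 1.0649 (buy SEK at ask) = SEK 22,440,604.75
SEK 22,440,604.75 × 0.15516 (sell SEK at bid) = NZD 3,481,884.23
NZD 3,481,884.23 × 6.9602 (sell NZD at bid) = NOK 24,234,610.64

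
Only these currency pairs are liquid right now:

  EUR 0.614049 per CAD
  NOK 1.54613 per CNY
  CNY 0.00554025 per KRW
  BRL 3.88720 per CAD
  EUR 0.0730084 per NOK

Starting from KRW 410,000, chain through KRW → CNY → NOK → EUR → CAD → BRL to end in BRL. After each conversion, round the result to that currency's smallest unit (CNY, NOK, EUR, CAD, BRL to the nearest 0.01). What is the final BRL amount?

BRL 1,623.18

KRW 410,000 × 0.00554025 = CNY 2,271.50
CNY 2,271.50 × 1.54613 = NOK 3,512.03
NOK 3,512.03 × 0.0730084 = EUR 256.41
EUR 256.41 ÷ 0.614049 = CAD 417.57
CAD 417.57 × 3.88720 = BRL 1,623.18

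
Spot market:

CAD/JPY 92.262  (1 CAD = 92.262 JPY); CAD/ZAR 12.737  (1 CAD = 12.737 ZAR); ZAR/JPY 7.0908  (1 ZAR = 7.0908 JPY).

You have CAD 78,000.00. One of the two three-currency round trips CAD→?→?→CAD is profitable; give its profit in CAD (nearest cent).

Profitable loop is CAD → JPY → ZAR → CAD:
CAD 78,000.00 × 92.262 = JPY 7,196,436
JPY 7,196,436 ÷ 7.0908 = ZAR 1,014,897.61
ZAR 1,014,897.61 ÷ 12.737 = CAD 79,681.06
Profit = CAD 79,681.06 − CAD 78,000.00

Profit: CAD 1,681.06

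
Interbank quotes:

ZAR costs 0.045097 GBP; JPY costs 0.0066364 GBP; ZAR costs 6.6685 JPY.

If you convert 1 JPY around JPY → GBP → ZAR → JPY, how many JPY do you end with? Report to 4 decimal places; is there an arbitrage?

Around JPY → GBP → ZAR → JPY: 1 × 0.0066364 ÷ 0.045097 × 6.6685 = 0.981325
Product < 1; profitable direction is JPY → ZAR → GBP → JPY.

0.9813 (arbitrage exists)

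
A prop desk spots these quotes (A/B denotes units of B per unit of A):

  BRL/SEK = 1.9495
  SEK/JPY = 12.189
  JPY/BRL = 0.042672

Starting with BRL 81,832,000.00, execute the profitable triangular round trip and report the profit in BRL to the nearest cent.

Profitable loop is BRL → SEK → JPY → BRL:
BRL 81,832,000.00 × 1.9495 = SEK 159,531,484.00
SEK 159,531,484.00 × 12.189 = JPY 1,944,529,258
JPY 1,944,529,258 × 0.042672 = BRL 82,976,952.52
Profit = BRL 82,976,952.52 − BRL 81,832,000.00

Profit: BRL 1,144,952.52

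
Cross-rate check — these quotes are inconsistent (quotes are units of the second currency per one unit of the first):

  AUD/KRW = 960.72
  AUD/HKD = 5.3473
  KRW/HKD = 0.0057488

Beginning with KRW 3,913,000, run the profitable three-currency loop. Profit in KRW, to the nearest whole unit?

Profit: KRW 128,563

Profitable loop is KRW → HKD → AUD → KRW:
KRW 3,913,000 × 0.0057488 = HKD 22,495.05
HKD 22,495.05 ÷ 5.3473 = AUD 4,206.81
AUD 4,206.81 × 960.72 = KRW 4,041,563
Profit = KRW 4,041,563 − KRW 3,913,000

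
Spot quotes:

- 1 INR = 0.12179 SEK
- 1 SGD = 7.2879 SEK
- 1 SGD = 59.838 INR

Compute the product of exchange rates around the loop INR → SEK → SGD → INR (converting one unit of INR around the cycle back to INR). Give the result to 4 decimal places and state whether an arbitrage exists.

1.0000 (no arbitrage)

Around INR → SEK → SGD → INR: 1 × 0.12179 ÷ 7.2879 × 59.838 = 0.999968
Product ≈ 1 (deviation 0.003%, within rounding noise).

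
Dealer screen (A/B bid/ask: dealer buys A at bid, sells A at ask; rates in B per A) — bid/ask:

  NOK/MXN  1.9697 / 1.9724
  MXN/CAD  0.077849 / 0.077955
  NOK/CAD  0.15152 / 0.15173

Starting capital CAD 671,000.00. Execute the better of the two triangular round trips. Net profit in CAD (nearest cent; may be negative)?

Net profit: CAD 7,116.30

Best loop CAD → NOK → MXN → CAD:
CAD 671,000.00 ÷ 0.15173 (buy NOK at ask) = NOK 4,422,329.14
NOK 4,422,329.14 × 1.9697 (sell NOK at bid) = MXN 8,710,661.70
MXN 8,710,661.70 × 0.077849 (sell MXN at bid) = CAD 678,116.30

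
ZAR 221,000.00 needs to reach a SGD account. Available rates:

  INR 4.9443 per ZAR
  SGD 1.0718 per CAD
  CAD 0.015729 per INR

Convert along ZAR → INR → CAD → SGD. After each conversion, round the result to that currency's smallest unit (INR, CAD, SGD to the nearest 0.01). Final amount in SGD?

SGD 18,420.95

ZAR 221,000.00 × 4.9443 = INR 1,092,690.30
INR 1,092,690.30 × 0.015729 = CAD 17,186.93
CAD 17,186.93 × 1.0718 = SGD 18,420.95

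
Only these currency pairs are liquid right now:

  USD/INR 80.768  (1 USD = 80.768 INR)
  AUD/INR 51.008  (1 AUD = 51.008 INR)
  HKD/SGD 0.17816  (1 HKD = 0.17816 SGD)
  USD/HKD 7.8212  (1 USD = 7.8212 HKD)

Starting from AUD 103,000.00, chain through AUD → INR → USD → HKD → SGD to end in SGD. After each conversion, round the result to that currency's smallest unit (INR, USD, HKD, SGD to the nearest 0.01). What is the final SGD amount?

SGD 90,639.98

AUD 103,000.00 × 51.008 = INR 5,253,824.00
INR 5,253,824.00 ÷ 80.768 = USD 65,048.34
USD 65,048.34 × 7.8212 = HKD 508,756.08
HKD 508,756.08 × 0.17816 = SGD 90,639.98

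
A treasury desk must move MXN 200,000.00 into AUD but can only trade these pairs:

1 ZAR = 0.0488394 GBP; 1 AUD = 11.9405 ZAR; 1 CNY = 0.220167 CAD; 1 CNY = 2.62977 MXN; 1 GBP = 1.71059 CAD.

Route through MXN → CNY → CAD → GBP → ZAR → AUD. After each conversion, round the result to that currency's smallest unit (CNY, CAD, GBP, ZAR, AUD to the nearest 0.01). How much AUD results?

AUD 16,785.16

MXN 200,000.00 ÷ 2.62977 = CNY 76,052.28
CNY 76,052.28 × 0.220167 = CAD 16,744.20
CAD 16,744.20 ÷ 1.71059 = GBP 9,788.55
GBP 9,788.55 ÷ 0.0488394 = ZAR 200,423.22
ZAR 200,423.22 ÷ 11.9405 = AUD 16,785.16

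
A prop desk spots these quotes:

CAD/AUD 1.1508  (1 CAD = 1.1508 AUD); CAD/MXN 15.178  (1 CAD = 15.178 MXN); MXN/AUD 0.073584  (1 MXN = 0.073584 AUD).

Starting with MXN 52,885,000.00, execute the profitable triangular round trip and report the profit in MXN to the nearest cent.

Profitable loop is MXN → CAD → AUD → MXN:
MXN 52,885,000.00 ÷ 15.178 = CAD 3,484,319.41
CAD 3,484,319.41 × 1.1508 = AUD 4,009,754.78
AUD 4,009,754.78 ÷ 0.073584 = MXN 54,492,209.95
Profit = MXN 54,492,209.95 − MXN 52,885,000.00

Profit: MXN 1,607,209.95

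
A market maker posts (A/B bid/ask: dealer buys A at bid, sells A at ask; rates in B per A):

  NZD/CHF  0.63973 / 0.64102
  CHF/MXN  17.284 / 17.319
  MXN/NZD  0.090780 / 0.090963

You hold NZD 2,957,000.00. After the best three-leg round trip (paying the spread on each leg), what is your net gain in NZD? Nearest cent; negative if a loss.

Net profit: NZD 11,126.99

Best loop NZD → CHF → MXN → NZD:
NZD 2,957,000.00 × 0.63973 (sell NZD at bid) = CHF 1,891,681.61
CHF 1,891,681.61 × 17.284 (sell CHF at bid) = MXN 32,695,824.95
MXN 32,695,824.95 × 0.090780 (sell MXN at bid) = NZD 2,968,126.99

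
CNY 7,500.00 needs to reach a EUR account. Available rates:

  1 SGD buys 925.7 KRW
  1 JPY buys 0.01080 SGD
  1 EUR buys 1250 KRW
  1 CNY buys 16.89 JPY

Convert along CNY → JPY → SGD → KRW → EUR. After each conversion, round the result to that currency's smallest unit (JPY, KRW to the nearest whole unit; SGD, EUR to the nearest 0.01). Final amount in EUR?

CNY 7,500.00 × 16.89 = JPY 126,675
JPY 126,675 × 0.01080 = SGD 1,368.09
SGD 1,368.09 × 925.7 = KRW 1,266,441
KRW 1,266,441 ÷ 1250 = EUR 1,013.15

EUR 1,013.15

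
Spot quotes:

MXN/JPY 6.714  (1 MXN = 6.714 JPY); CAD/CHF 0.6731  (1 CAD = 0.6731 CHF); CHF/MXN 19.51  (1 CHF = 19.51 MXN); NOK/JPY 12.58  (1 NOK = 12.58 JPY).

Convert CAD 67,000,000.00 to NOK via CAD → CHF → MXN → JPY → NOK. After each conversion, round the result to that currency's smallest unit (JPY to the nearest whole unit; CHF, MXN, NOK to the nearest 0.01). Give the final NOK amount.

CAD 67,000,000.00 × 0.6731 = CHF 45,097,700.00
CHF 45,097,700.00 × 19.51 = MXN 879,856,127.00
MXN 879,856,127.00 × 6.714 = JPY 5,907,354,037
JPY 5,907,354,037 ÷ 12.58 = NOK 469,582,991.81

NOK 469,582,991.81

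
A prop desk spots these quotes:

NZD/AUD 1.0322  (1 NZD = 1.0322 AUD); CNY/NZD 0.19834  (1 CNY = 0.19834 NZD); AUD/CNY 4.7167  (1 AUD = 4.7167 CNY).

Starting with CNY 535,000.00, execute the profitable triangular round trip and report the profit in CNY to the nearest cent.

Profitable loop is CNY → AUD → NZD → CNY:
CNY 535,000.00 ÷ 4.7167 = AUD 113,426.76
AUD 113,426.76 ÷ 1.0322 = NZD 109,888.36
NZD 109,888.36 ÷ 0.19834 = CNY 554,040.31
Profit = CNY 554,040.31 − CNY 535,000.00

Profit: CNY 19,040.31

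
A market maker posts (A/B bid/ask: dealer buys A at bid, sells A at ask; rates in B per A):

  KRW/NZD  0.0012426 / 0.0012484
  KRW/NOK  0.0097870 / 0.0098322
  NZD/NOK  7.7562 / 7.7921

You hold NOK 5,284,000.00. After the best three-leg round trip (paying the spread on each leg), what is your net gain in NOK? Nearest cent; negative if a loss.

Best loop NOK → NZD → KRW → NOK:
NOK 5,284,000.00 ÷ 7.7921 (buy NZD at ask) = NZD 678,122.71
NZD 678,122.71 ÷ 0.0012484 (buy KRW at ask) = KRW 543,193,459
KRW 543,193,459 × 0.0097870 (sell KRW at bid) = NOK 5,316,234.38

Net profit: NOK 32,234.38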